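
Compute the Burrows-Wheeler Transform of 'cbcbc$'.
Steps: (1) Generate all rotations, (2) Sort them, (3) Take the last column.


Rotations (sorted):
  0: $cbcbc -> last char: c
  1: bc$cbc -> last char: c
  2: bcbc$c -> last char: c
  3: c$cbcb -> last char: b
  4: cbc$cb -> last char: b
  5: cbcbc$ -> last char: $


BWT = cccbb$


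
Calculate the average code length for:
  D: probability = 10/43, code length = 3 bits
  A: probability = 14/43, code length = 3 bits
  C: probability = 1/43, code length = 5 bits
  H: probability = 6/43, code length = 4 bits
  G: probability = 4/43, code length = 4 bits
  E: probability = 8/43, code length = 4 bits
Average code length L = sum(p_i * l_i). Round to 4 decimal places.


Weighted contributions p_i * l_i:
  D: (10/43) * 3 = 30/43
  A: (14/43) * 3 = 42/43
  C: (1/43) * 5 = 5/43
  H: (6/43) * 4 = 24/43
  G: (4/43) * 4 = 16/43
  E: (8/43) * 4 = 32/43
Sum = (30 + 42 + 5 + 24 + 16 + 32)/43 = 149/43

L = 149/43 = 3.4651 bits/symbol


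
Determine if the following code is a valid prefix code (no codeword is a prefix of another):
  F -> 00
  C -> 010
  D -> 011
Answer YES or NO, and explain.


Checking each pair (does one codeword prefix another?):
  F='00' vs C='010': no prefix
  F='00' vs D='011': no prefix
  C='010' vs F='00': no prefix
  C='010' vs D='011': no prefix
  D='011' vs F='00': no prefix
  D='011' vs C='010': no prefix
No violation found over all pairs.

YES -- this is a valid prefix code. No codeword is a prefix of any other codeword.


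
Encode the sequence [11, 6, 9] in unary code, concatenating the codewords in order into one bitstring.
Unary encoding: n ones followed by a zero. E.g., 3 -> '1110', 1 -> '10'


Encode each number as n ones followed by a terminating 0:
  11 -> 111111111110 (12 bits)
  6 -> 1111110 (7 bits)
  9 -> 1111111110 (10 bits)
Total length = 12 + 7 + 10 = 29 bits.

Unary([11, 6, 9]) = 11111111111011111101111111110 (29 bits)


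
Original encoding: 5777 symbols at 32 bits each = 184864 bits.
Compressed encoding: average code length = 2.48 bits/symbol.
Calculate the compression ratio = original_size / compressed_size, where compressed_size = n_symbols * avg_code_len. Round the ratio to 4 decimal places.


original_size = n_symbols * orig_bits = 5777 * 32 = 184864 bits
compressed_size = n_symbols * avg_code_len = 5777 * 2.48 = 14326.96 bits
ratio = original_size / compressed_size = 184864 / 14326.96 = 12.9032

Compression ratio = 12.9032


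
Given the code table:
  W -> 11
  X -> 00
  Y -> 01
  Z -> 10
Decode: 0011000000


Decoding:
00 -> X
11 -> W
00 -> X
00 -> X
00 -> X


Result: XWXXX


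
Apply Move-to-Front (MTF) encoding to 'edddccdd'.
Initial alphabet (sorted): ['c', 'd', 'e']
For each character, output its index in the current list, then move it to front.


MTF encoding:
'e': index 2 in ['c', 'd', 'e'] -> ['e', 'c', 'd']
'd': index 2 in ['e', 'c', 'd'] -> ['d', 'e', 'c']
'd': index 0 in ['d', 'e', 'c'] -> ['d', 'e', 'c']
'd': index 0 in ['d', 'e', 'c'] -> ['d', 'e', 'c']
'c': index 2 in ['d', 'e', 'c'] -> ['c', 'd', 'e']
'c': index 0 in ['c', 'd', 'e'] -> ['c', 'd', 'e']
'd': index 1 in ['c', 'd', 'e'] -> ['d', 'c', 'e']
'd': index 0 in ['d', 'c', 'e'] -> ['d', 'c', 'e']


Output: [2, 2, 0, 0, 2, 0, 1, 0]


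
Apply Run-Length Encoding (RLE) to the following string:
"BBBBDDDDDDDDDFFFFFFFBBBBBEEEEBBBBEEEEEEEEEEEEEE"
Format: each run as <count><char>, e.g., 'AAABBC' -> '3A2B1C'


Scanning runs left to right:
  i=0: run of 'B' x 4 -> '4B'
  i=4: run of 'D' x 9 -> '9D'
  i=13: run of 'F' x 7 -> '7F'
  i=20: run of 'B' x 5 -> '5B'
  i=25: run of 'E' x 4 -> '4E'
  i=29: run of 'B' x 4 -> '4B'
  i=33: run of 'E' x 14 -> '14E'

RLE = 4B9D7F5B4E4B14E


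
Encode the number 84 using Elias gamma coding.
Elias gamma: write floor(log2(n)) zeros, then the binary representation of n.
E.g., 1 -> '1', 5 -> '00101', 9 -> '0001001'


num_bits = floor(log2(84)) + 1 = 7
leading_zeros = num_bits - 1 = 6
binary(84) = 1010100

Elias gamma(84) = '000000' + '1010100' = 0000001010100 (13 bits)


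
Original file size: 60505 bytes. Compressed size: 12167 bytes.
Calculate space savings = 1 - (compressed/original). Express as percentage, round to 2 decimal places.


ratio = compressed/original = 12167/60505 = 0.201091
savings = 1 - ratio = 1 - 0.201091 = 0.798909
as a percentage: 0.798909 * 100 = 79.89%

Space savings = 1 - 12167/60505 = 79.89%


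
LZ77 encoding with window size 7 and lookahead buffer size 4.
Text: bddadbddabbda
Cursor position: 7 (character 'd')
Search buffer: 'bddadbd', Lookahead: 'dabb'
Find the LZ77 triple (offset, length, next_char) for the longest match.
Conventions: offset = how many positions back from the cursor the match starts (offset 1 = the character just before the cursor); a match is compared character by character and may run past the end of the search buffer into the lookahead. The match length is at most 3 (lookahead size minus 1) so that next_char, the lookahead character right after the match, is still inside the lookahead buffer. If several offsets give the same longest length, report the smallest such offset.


Try each offset into the search buffer:
  offset=1 (pos 6, char 'd'): match length 1
  offset=2 (pos 5, char 'b'): match length 0
  offset=3 (pos 4, char 'd'): match length 1
  offset=4 (pos 3, char 'a'): match length 0
  offset=5 (pos 2, char 'd'): match length 2
  offset=6 (pos 1, char 'd'): match length 1
  offset=7 (pos 0, char 'b'): match length 0
Longest match has length 2 at offset 5.
next_char = character at position 7 + 2 = 9 -> 'b'

Best match: offset=5, length=2 (matching 'da' starting at position 2)
LZ77 triple: (5, 2, 'b')


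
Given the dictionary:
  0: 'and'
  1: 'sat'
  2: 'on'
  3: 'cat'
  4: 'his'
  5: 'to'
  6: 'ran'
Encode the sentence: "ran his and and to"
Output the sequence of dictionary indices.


Look up each word in the dictionary:
  'ran' -> 6
  'his' -> 4
  'and' -> 0
  'and' -> 0
  'to' -> 5

Encoded: [6, 4, 0, 0, 5]


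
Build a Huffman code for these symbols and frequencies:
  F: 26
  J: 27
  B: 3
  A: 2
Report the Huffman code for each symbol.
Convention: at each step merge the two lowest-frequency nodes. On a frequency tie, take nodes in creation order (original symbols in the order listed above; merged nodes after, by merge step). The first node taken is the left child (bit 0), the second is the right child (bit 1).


Huffman tree construction:
Step 1: Merge A(2) + B(3) = 5
Step 2: Merge (A+B)(5) + F(26) = 31
Step 3: Merge J(27) + ((A+B)+F)(31) = 58
Read each symbol's code off the tree from the root (left child = 0, right child = 1).

Codes:
  F: 11 (length 2)
  J: 0 (length 1)
  B: 101 (length 3)
  A: 100 (length 3)
Average code length: 94/58 = 1.6207 bits/symbol


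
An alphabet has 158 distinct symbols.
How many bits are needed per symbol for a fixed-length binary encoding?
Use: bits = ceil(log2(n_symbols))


log2(158) = 7.3038
Bracket: 2^7 = 128 < 158 <= 2^8 = 256
So ceil(log2(158)) = 8

bits = ceil(log2(158)) = ceil(7.3038) = 8 bits


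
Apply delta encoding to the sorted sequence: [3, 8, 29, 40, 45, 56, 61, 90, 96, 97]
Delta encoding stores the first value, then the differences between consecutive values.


First value: 3
Deltas:
  8 - 3 = 5
  29 - 8 = 21
  40 - 29 = 11
  45 - 40 = 5
  56 - 45 = 11
  61 - 56 = 5
  90 - 61 = 29
  96 - 90 = 6
  97 - 96 = 1


Delta encoded: [3, 5, 21, 11, 5, 11, 5, 29, 6, 1]


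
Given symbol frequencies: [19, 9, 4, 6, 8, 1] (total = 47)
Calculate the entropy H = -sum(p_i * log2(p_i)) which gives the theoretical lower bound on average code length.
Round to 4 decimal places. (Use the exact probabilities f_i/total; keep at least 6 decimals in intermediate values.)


Per-symbol terms -p_i * log2(p_i) with p_i = f_i/47:
  p = 19/47 = 0.404255: log2(p) = -1.306661, -p*log2(p) = 0.528225
  p = 9/47 = 0.191489: log2(p) = -2.384664, -p*log2(p) = 0.456638
  p = 4/47 = 0.085106: log2(p) = -3.554589, -p*log2(p) = 0.302518
  p = 6/47 = 0.127660: log2(p) = -2.969626, -p*log2(p) = 0.379101
  p = 8/47 = 0.170213: log2(p) = -2.554589, -p*log2(p) = 0.434824
  p = 1/47 = 0.021277: log2(p) = -5.554589, -p*log2(p) = 0.118183
H = 0.528225 + 0.456638 + 0.302518 + 0.379101 + 0.434824 + 0.118183 = 2.219489

H = 2.2195 bits/symbol


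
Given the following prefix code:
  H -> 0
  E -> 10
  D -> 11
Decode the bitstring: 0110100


Decoding step by step:
Bits 0 -> H
Bits 11 -> D
Bits 0 -> H
Bits 10 -> E
Bits 0 -> H


Decoded message: HDHEH


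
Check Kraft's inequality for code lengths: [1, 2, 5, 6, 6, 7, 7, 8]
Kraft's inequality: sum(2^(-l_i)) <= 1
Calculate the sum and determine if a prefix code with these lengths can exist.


Sum = 2^(-1) + 2^(-2) + 2^(-5) + 2^(-6) + 2^(-6) + 2^(-7) + 2^(-7) + 2^(-8)
    = 0.5 + 0.25 + 0.03125 + 0.015625 + 0.015625 + 0.0078125 + 0.0078125 + 0.00390625
    = 213/256 = 0.83203125
Since 0.83203125 <= 1, Kraft's inequality IS satisfied.
A prefix code with these lengths CAN exist.

Kraft sum = 0.83203125. Satisfied.


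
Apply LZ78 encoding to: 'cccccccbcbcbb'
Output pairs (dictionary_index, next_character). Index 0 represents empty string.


LZ78 encoding steps:
Dictionary: {0: ''}
Step 1: w='' (idx 0), next='c' -> output (0, 'c'), add 'c' as idx 1
Step 2: w='c' (idx 1), next='c' -> output (1, 'c'), add 'cc' as idx 2
Step 3: w='cc' (idx 2), next='c' -> output (2, 'c'), add 'ccc' as idx 3
Step 4: w='c' (idx 1), next='b' -> output (1, 'b'), add 'cb' as idx 4
Step 5: w='cb' (idx 4), next='c' -> output (4, 'c'), add 'cbc' as idx 5
Step 6: w='' (idx 0), next='b' -> output (0, 'b'), add 'b' as idx 6
Step 7: w='b' (idx 6), end of input -> output (6, '')


Encoded: [(0, 'c'), (1, 'c'), (2, 'c'), (1, 'b'), (4, 'c'), (0, 'b'), (6, '')]


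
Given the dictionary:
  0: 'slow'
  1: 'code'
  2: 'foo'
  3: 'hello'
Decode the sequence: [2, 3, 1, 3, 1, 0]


Look up each index in the dictionary:
  2 -> 'foo'
  3 -> 'hello'
  1 -> 'code'
  3 -> 'hello'
  1 -> 'code'
  0 -> 'slow'

Decoded: "foo hello code hello code slow"


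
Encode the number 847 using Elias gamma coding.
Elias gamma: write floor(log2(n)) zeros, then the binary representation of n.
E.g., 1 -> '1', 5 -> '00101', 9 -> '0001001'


num_bits = floor(log2(847)) + 1 = 10
leading_zeros = num_bits - 1 = 9
binary(847) = 1101001111

Elias gamma(847) = '000000000' + '1101001111' = 0000000001101001111 (19 bits)


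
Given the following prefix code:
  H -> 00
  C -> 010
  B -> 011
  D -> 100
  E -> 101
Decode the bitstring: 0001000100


Decoding step by step:
Bits 00 -> H
Bits 010 -> C
Bits 00 -> H
Bits 100 -> D


Decoded message: HCHD


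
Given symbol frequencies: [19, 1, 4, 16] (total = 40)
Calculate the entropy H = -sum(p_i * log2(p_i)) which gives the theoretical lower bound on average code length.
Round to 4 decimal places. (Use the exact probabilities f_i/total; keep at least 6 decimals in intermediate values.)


Per-symbol terms -p_i * log2(p_i) with p_i = f_i/40:
  p = 19/40 = 0.475000: log2(p) = -1.074001, -p*log2(p) = 0.510150
  p = 1/40 = 0.025000: log2(p) = -5.321928, -p*log2(p) = 0.133048
  p = 4/40 = 0.100000: log2(p) = -3.321928, -p*log2(p) = 0.332193
  p = 16/40 = 0.400000: log2(p) = -1.321928, -p*log2(p) = 0.528771
H = 0.510150 + 0.133048 + 0.332193 + 0.528771 = 1.504162

H = 1.5042 bits/symbol


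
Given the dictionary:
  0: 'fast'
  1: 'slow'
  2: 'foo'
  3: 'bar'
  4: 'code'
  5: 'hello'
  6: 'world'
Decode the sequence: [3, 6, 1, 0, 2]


Look up each index in the dictionary:
  3 -> 'bar'
  6 -> 'world'
  1 -> 'slow'
  0 -> 'fast'
  2 -> 'foo'

Decoded: "bar world slow fast foo"


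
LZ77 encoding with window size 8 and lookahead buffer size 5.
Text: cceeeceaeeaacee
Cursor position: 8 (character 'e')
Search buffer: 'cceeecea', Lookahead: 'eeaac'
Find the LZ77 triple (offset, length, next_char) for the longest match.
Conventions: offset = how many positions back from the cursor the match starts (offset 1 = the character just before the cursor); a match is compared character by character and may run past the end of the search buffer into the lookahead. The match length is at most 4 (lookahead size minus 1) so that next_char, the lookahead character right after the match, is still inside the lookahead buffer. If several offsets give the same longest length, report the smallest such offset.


Try each offset into the search buffer:
  offset=1 (pos 7, char 'a'): match length 0
  offset=2 (pos 6, char 'e'): match length 1
  offset=3 (pos 5, char 'c'): match length 0
  offset=4 (pos 4, char 'e'): match length 1
  offset=5 (pos 3, char 'e'): match length 2
  offset=6 (pos 2, char 'e'): match length 2
  offset=7 (pos 1, char 'c'): match length 0
  offset=8 (pos 0, char 'c'): match length 0
Longest match has length 2, found at offsets 5, 6; take the smallest, offset 5.
next_char = character at position 8 + 2 = 10 -> 'a'

Best match: offset=5, length=2 (matching 'ee' starting at position 3)
LZ77 triple: (5, 2, 'a')


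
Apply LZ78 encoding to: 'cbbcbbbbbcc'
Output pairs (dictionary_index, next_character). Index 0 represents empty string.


LZ78 encoding steps:
Dictionary: {0: ''}
Step 1: w='' (idx 0), next='c' -> output (0, 'c'), add 'c' as idx 1
Step 2: w='' (idx 0), next='b' -> output (0, 'b'), add 'b' as idx 2
Step 3: w='b' (idx 2), next='c' -> output (2, 'c'), add 'bc' as idx 3
Step 4: w='b' (idx 2), next='b' -> output (2, 'b'), add 'bb' as idx 4
Step 5: w='bb' (idx 4), next='b' -> output (4, 'b'), add 'bbb' as idx 5
Step 6: w='c' (idx 1), next='c' -> output (1, 'c'), add 'cc' as idx 6


Encoded: [(0, 'c'), (0, 'b'), (2, 'c'), (2, 'b'), (4, 'b'), (1, 'c')]


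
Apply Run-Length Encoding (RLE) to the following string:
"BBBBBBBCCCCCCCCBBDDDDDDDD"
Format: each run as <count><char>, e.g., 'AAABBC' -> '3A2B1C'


Scanning runs left to right:
  i=0: run of 'B' x 7 -> '7B'
  i=7: run of 'C' x 8 -> '8C'
  i=15: run of 'B' x 2 -> '2B'
  i=17: run of 'D' x 8 -> '8D'

RLE = 7B8C2B8D


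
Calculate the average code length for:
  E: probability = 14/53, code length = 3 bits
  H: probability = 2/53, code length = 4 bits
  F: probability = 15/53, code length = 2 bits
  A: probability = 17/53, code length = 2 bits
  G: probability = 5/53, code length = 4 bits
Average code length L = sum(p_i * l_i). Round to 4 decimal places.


Weighted contributions p_i * l_i:
  E: (14/53) * 3 = 42/53
  H: (2/53) * 4 = 8/53
  F: (15/53) * 2 = 30/53
  A: (17/53) * 2 = 34/53
  G: (5/53) * 4 = 20/53
Sum = (42 + 8 + 30 + 34 + 20)/53 = 134/53

L = 134/53 = 2.5283 bits/symbol


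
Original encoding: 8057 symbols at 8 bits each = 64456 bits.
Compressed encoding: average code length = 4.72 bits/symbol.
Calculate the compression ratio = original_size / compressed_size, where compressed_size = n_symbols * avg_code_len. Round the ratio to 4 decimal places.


original_size = n_symbols * orig_bits = 8057 * 8 = 64456 bits
compressed_size = n_symbols * avg_code_len = 8057 * 4.72 = 38029.04 bits
ratio = original_size / compressed_size = 64456 / 38029.04 = 1.6949

Compression ratio = 1.6949


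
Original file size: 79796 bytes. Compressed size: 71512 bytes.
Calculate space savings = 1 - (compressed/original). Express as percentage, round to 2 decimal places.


ratio = compressed/original = 71512/79796 = 0.896185
savings = 1 - ratio = 1 - 0.896185 = 0.103815
as a percentage: 0.103815 * 100 = 10.38%

Space savings = 1 - 71512/79796 = 10.38%


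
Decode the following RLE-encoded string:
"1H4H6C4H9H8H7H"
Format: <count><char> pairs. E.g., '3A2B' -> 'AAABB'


Expanding each <count><char> pair:
  1H -> 'H'
  4H -> 'HHHH'
  6C -> 'CCCCCC'
  4H -> 'HHHH'
  9H -> 'HHHHHHHHH'
  8H -> 'HHHHHHHH'
  7H -> 'HHHHHHH'

Decoded = HHHHHCCCCCCHHHHHHHHHHHHHHHHHHHHHHHHHHHH


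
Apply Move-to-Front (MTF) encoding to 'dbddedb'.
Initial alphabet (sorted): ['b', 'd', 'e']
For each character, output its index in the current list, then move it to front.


MTF encoding:
'd': index 1 in ['b', 'd', 'e'] -> ['d', 'b', 'e']
'b': index 1 in ['d', 'b', 'e'] -> ['b', 'd', 'e']
'd': index 1 in ['b', 'd', 'e'] -> ['d', 'b', 'e']
'd': index 0 in ['d', 'b', 'e'] -> ['d', 'b', 'e']
'e': index 2 in ['d', 'b', 'e'] -> ['e', 'd', 'b']
'd': index 1 in ['e', 'd', 'b'] -> ['d', 'e', 'b']
'b': index 2 in ['d', 'e', 'b'] -> ['b', 'd', 'e']


Output: [1, 1, 1, 0, 2, 1, 2]


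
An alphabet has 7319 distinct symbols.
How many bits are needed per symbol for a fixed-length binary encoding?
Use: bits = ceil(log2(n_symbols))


log2(7319) = 12.8374
Bracket: 2^12 = 4096 < 7319 <= 2^13 = 8192
So ceil(log2(7319)) = 13

bits = ceil(log2(7319)) = ceil(12.8374) = 13 bits


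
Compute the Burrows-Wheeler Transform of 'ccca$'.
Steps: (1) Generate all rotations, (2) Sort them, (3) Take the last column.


Rotations (sorted):
  0: $ccca -> last char: a
  1: a$ccc -> last char: c
  2: ca$cc -> last char: c
  3: cca$c -> last char: c
  4: ccca$ -> last char: $


BWT = accc$


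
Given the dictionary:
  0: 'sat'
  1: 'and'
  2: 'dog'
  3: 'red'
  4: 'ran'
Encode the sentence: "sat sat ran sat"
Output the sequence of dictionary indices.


Look up each word in the dictionary:
  'sat' -> 0
  'sat' -> 0
  'ran' -> 4
  'sat' -> 0

Encoded: [0, 0, 4, 0]


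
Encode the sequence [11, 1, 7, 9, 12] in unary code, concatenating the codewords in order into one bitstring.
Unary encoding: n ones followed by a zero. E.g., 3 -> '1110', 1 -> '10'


Encode each number as n ones followed by a terminating 0:
  11 -> 111111111110 (12 bits)
  1 -> 10 (2 bits)
  7 -> 11111110 (8 bits)
  9 -> 1111111110 (10 bits)
  12 -> 1111111111110 (13 bits)
Total length = 12 + 2 + 8 + 10 + 13 = 45 bits.

Unary([11, 1, 7, 9, 12]) = 111111111110101111111011111111101111111111110 (45 bits)


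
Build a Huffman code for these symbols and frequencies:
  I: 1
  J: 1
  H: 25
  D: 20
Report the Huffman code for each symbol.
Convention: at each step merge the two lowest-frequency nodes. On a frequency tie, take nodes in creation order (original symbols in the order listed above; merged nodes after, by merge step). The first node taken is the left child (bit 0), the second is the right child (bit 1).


Huffman tree construction:
Step 1: Merge I(1) + J(1) = 2
Step 2: Merge (I+J)(2) + D(20) = 22
Step 3: Merge ((I+J)+D)(22) + H(25) = 47
Read each symbol's code off the tree from the root (left child = 0, right child = 1).

Codes:
  I: 000 (length 3)
  J: 001 (length 3)
  H: 1 (length 1)
  D: 01 (length 2)
Average code length: 71/47 = 1.5106 bits/symbol


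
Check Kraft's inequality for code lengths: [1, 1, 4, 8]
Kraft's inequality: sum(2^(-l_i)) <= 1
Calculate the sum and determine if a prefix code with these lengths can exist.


Sum = 2^(-1) + 2^(-1) + 2^(-4) + 2^(-8)
    = 0.5 + 0.5 + 0.0625 + 0.00390625
    = 273/256 = 1.06640625
Since 1.06640625 > 1, Kraft's inequality is NOT satisfied.
A prefix code with these lengths CANNOT exist.

Kraft sum = 1.06640625. Not satisfied.


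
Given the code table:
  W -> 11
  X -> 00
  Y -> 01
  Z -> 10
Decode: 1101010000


Decoding:
11 -> W
01 -> Y
01 -> Y
00 -> X
00 -> X


Result: WYYXX


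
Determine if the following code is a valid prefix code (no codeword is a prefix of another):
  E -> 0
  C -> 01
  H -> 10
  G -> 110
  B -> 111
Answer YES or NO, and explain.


Checking each pair (does one codeword prefix another?):
  E='0' vs C='01': prefix -- VIOLATION

NO -- this is NOT a valid prefix code. E (0) is a prefix of C (01).


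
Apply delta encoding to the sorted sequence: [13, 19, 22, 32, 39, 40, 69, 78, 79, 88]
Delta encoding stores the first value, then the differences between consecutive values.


First value: 13
Deltas:
  19 - 13 = 6
  22 - 19 = 3
  32 - 22 = 10
  39 - 32 = 7
  40 - 39 = 1
  69 - 40 = 29
  78 - 69 = 9
  79 - 78 = 1
  88 - 79 = 9


Delta encoded: [13, 6, 3, 10, 7, 1, 29, 9, 1, 9]


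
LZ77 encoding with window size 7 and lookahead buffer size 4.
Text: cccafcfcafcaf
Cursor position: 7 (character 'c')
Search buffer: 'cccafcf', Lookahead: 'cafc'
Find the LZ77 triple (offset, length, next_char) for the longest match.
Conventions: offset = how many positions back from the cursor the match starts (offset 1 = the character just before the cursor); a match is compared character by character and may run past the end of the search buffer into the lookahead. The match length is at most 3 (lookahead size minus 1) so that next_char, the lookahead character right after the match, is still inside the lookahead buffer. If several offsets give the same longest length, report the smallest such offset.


Try each offset into the search buffer:
  offset=1 (pos 6, char 'f'): match length 0
  offset=2 (pos 5, char 'c'): match length 1
  offset=3 (pos 4, char 'f'): match length 0
  offset=4 (pos 3, char 'a'): match length 0
  offset=5 (pos 2, char 'c'): match length 3
  offset=6 (pos 1, char 'c'): match length 1
  offset=7 (pos 0, char 'c'): match length 1
Longest match has length 3 at offset 5.
next_char = character at position 7 + 3 = 10 -> 'c'

Best match: offset=5, length=3 (matching 'caf' starting at position 2)
LZ77 triple: (5, 3, 'c')


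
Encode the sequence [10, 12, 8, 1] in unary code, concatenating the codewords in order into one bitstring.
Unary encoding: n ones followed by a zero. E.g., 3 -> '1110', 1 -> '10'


Encode each number as n ones followed by a terminating 0:
  10 -> 11111111110 (11 bits)
  12 -> 1111111111110 (13 bits)
  8 -> 111111110 (9 bits)
  1 -> 10 (2 bits)
Total length = 11 + 13 + 9 + 2 = 35 bits.

Unary([10, 12, 8, 1]) = 11111111110111111111111011111111010 (35 bits)


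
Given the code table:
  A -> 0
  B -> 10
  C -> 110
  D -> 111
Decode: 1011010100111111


Decoding:
10 -> B
110 -> C
10 -> B
10 -> B
0 -> A
111 -> D
111 -> D


Result: BCBBADD


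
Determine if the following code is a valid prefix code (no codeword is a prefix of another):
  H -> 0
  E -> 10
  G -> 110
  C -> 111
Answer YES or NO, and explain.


Checking each pair (does one codeword prefix another?):
  H='0' vs E='10': no prefix
  H='0' vs G='110': no prefix
  H='0' vs C='111': no prefix
  E='10' vs H='0': no prefix
  E='10' vs G='110': no prefix
  E='10' vs C='111': no prefix
  G='110' vs H='0': no prefix
  G='110' vs E='10': no prefix
  G='110' vs C='111': no prefix
  C='111' vs H='0': no prefix
  C='111' vs E='10': no prefix
  C='111' vs G='110': no prefix
No violation found over all pairs.

YES -- this is a valid prefix code. No codeword is a prefix of any other codeword.


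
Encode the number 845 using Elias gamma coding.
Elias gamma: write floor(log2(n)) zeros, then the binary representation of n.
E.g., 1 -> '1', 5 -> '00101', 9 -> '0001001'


num_bits = floor(log2(845)) + 1 = 10
leading_zeros = num_bits - 1 = 9
binary(845) = 1101001101

Elias gamma(845) = '000000000' + '1101001101' = 0000000001101001101 (19 bits)


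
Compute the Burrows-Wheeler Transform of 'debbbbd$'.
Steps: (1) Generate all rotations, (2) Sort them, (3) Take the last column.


Rotations (sorted):
  0: $debbbbd -> last char: d
  1: bbbbd$de -> last char: e
  2: bbbd$deb -> last char: b
  3: bbd$debb -> last char: b
  4: bd$debbb -> last char: b
  5: d$debbbb -> last char: b
  6: debbbbd$ -> last char: $
  7: ebbbbd$d -> last char: d


BWT = debbbb$d


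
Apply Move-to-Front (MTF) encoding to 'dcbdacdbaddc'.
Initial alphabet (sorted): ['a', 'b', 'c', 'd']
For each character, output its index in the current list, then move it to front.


MTF encoding:
'd': index 3 in ['a', 'b', 'c', 'd'] -> ['d', 'a', 'b', 'c']
'c': index 3 in ['d', 'a', 'b', 'c'] -> ['c', 'd', 'a', 'b']
'b': index 3 in ['c', 'd', 'a', 'b'] -> ['b', 'c', 'd', 'a']
'd': index 2 in ['b', 'c', 'd', 'a'] -> ['d', 'b', 'c', 'a']
'a': index 3 in ['d', 'b', 'c', 'a'] -> ['a', 'd', 'b', 'c']
'c': index 3 in ['a', 'd', 'b', 'c'] -> ['c', 'a', 'd', 'b']
'd': index 2 in ['c', 'a', 'd', 'b'] -> ['d', 'c', 'a', 'b']
'b': index 3 in ['d', 'c', 'a', 'b'] -> ['b', 'd', 'c', 'a']
'a': index 3 in ['b', 'd', 'c', 'a'] -> ['a', 'b', 'd', 'c']
'd': index 2 in ['a', 'b', 'd', 'c'] -> ['d', 'a', 'b', 'c']
'd': index 0 in ['d', 'a', 'b', 'c'] -> ['d', 'a', 'b', 'c']
'c': index 3 in ['d', 'a', 'b', 'c'] -> ['c', 'd', 'a', 'b']


Output: [3, 3, 3, 2, 3, 3, 2, 3, 3, 2, 0, 3]


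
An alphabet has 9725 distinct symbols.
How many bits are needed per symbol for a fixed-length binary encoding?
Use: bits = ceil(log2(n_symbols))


log2(9725) = 13.2475
Bracket: 2^13 = 8192 < 9725 <= 2^14 = 16384
So ceil(log2(9725)) = 14

bits = ceil(log2(9725)) = ceil(13.2475) = 14 bits


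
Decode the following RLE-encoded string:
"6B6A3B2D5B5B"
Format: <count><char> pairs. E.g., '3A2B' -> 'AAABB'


Expanding each <count><char> pair:
  6B -> 'BBBBBB'
  6A -> 'AAAAAA'
  3B -> 'BBB'
  2D -> 'DD'
  5B -> 'BBBBB'
  5B -> 'BBBBB'

Decoded = BBBBBBAAAAAABBBDDBBBBBBBBBB


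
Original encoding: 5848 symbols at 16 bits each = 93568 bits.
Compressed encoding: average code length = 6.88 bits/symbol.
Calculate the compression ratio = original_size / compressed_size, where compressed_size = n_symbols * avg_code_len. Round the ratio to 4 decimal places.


original_size = n_symbols * orig_bits = 5848 * 16 = 93568 bits
compressed_size = n_symbols * avg_code_len = 5848 * 6.88 = 40234.24 bits
ratio = original_size / compressed_size = 93568 / 40234.24 = 2.3256

Compression ratio = 2.3256


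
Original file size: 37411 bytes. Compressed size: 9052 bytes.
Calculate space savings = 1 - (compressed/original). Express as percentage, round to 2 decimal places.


ratio = compressed/original = 9052/37411 = 0.241961
savings = 1 - ratio = 1 - 0.241961 = 0.758039
as a percentage: 0.758039 * 100 = 75.8%

Space savings = 1 - 9052/37411 = 75.8%


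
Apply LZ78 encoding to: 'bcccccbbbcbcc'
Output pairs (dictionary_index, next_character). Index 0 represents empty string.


LZ78 encoding steps:
Dictionary: {0: ''}
Step 1: w='' (idx 0), next='b' -> output (0, 'b'), add 'b' as idx 1
Step 2: w='' (idx 0), next='c' -> output (0, 'c'), add 'c' as idx 2
Step 3: w='c' (idx 2), next='c' -> output (2, 'c'), add 'cc' as idx 3
Step 4: w='cc' (idx 3), next='b' -> output (3, 'b'), add 'ccb' as idx 4
Step 5: w='b' (idx 1), next='b' -> output (1, 'b'), add 'bb' as idx 5
Step 6: w='c' (idx 2), next='b' -> output (2, 'b'), add 'cb' as idx 6
Step 7: w='cc' (idx 3), end of input -> output (3, '')


Encoded: [(0, 'b'), (0, 'c'), (2, 'c'), (3, 'b'), (1, 'b'), (2, 'b'), (3, '')]


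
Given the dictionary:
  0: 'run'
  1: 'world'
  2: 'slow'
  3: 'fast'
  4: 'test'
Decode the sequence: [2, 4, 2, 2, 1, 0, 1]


Look up each index in the dictionary:
  2 -> 'slow'
  4 -> 'test'
  2 -> 'slow'
  2 -> 'slow'
  1 -> 'world'
  0 -> 'run'
  1 -> 'world'

Decoded: "slow test slow slow world run world"


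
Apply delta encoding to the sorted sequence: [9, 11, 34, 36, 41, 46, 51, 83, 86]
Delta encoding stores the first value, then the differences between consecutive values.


First value: 9
Deltas:
  11 - 9 = 2
  34 - 11 = 23
  36 - 34 = 2
  41 - 36 = 5
  46 - 41 = 5
  51 - 46 = 5
  83 - 51 = 32
  86 - 83 = 3


Delta encoded: [9, 2, 23, 2, 5, 5, 5, 32, 3]


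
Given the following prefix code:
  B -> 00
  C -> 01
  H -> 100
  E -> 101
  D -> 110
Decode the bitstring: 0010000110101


Decoding step by step:
Bits 00 -> B
Bits 100 -> H
Bits 00 -> B
Bits 110 -> D
Bits 101 -> E


Decoded message: BHBDE


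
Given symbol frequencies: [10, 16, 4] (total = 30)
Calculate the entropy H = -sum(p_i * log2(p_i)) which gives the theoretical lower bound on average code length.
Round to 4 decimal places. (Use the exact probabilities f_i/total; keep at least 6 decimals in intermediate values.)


Per-symbol terms -p_i * log2(p_i) with p_i = f_i/30:
  p = 10/30 = 0.333333: log2(p) = -1.584963, -p*log2(p) = 0.528321
  p = 16/30 = 0.533333: log2(p) = -0.906891, -p*log2(p) = 0.483675
  p = 4/30 = 0.133333: log2(p) = -2.906891, -p*log2(p) = 0.387585
H = 0.528321 + 0.483675 + 0.387585 = 1.399581

H = 1.3996 bits/symbol


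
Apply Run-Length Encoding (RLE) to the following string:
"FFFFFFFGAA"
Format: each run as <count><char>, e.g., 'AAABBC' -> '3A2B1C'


Scanning runs left to right:
  i=0: run of 'F' x 7 -> '7F'
  i=7: run of 'G' x 1 -> '1G'
  i=8: run of 'A' x 2 -> '2A'

RLE = 7F1G2A


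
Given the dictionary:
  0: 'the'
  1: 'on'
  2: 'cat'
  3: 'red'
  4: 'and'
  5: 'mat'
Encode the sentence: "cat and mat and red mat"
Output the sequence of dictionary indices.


Look up each word in the dictionary:
  'cat' -> 2
  'and' -> 4
  'mat' -> 5
  'and' -> 4
  'red' -> 3
  'mat' -> 5

Encoded: [2, 4, 5, 4, 3, 5]


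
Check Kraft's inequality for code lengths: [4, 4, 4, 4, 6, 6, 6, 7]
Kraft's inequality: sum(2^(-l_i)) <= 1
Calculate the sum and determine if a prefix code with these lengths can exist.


Sum = 2^(-4) + 2^(-4) + 2^(-4) + 2^(-4) + 2^(-6) + 2^(-6) + 2^(-6) + 2^(-7)
    = 0.0625 + 0.0625 + 0.0625 + 0.0625 + 0.015625 + 0.015625 + 0.015625 + 0.0078125
    = 39/128 = 0.3046875
Since 0.3046875 <= 1, Kraft's inequality IS satisfied.
A prefix code with these lengths CAN exist.

Kraft sum = 0.3046875. Satisfied.


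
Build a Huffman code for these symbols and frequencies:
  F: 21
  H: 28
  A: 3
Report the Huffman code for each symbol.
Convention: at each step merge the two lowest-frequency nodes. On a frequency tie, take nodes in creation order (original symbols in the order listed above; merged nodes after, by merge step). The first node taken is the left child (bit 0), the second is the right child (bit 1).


Huffman tree construction:
Step 1: Merge A(3) + F(21) = 24
Step 2: Merge (A+F)(24) + H(28) = 52
Read each symbol's code off the tree from the root (left child = 0, right child = 1).

Codes:
  F: 01 (length 2)
  H: 1 (length 1)
  A: 00 (length 2)
Average code length: 76/52 = 1.4615 bits/symbol


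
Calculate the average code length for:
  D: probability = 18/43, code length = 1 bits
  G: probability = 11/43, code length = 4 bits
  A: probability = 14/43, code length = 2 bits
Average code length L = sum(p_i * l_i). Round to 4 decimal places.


Weighted contributions p_i * l_i:
  D: (18/43) * 1 = 18/43
  G: (11/43) * 4 = 44/43
  A: (14/43) * 2 = 28/43
Sum = (18 + 44 + 28)/43 = 90/43

L = 90/43 = 2.0930 bits/symbol


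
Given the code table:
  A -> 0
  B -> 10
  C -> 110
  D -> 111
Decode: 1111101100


Decoding:
111 -> D
110 -> C
110 -> C
0 -> A


Result: DCCA


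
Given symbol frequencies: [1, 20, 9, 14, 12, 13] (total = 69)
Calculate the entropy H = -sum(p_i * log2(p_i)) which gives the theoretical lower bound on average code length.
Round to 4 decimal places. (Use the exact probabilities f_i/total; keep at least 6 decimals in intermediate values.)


Per-symbol terms -p_i * log2(p_i) with p_i = f_i/69:
  p = 1/69 = 0.014493: log2(p) = -6.108524, -p*log2(p) = 0.088529
  p = 20/69 = 0.289855: log2(p) = -1.786596, -p*log2(p) = 0.517854
  p = 9/69 = 0.130435: log2(p) = -2.938599, -p*log2(p) = 0.383296
  p = 14/69 = 0.202899: log2(p) = -2.301170, -p*log2(p) = 0.466904
  p = 12/69 = 0.173913: log2(p) = -2.523562, -p*log2(p) = 0.438880
  p = 13/69 = 0.188406: log2(p) = -2.408085, -p*log2(p) = 0.453697
H = 0.088529 + 0.517854 + 0.383296 + 0.466904 + 0.438880 + 0.453697 = 2.349160

H = 2.3492 bits/symbol


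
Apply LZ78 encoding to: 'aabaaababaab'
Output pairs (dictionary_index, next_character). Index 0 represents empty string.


LZ78 encoding steps:
Dictionary: {0: ''}
Step 1: w='' (idx 0), next='a' -> output (0, 'a'), add 'a' as idx 1
Step 2: w='a' (idx 1), next='b' -> output (1, 'b'), add 'ab' as idx 2
Step 3: w='a' (idx 1), next='a' -> output (1, 'a'), add 'aa' as idx 3
Step 4: w='ab' (idx 2), next='a' -> output (2, 'a'), add 'aba' as idx 4
Step 5: w='' (idx 0), next='b' -> output (0, 'b'), add 'b' as idx 5
Step 6: w='aa' (idx 3), next='b' -> output (3, 'b'), add 'aab' as idx 6


Encoded: [(0, 'a'), (1, 'b'), (1, 'a'), (2, 'a'), (0, 'b'), (3, 'b')]


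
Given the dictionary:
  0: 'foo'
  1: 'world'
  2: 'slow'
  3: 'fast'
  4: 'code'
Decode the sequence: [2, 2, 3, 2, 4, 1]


Look up each index in the dictionary:
  2 -> 'slow'
  2 -> 'slow'
  3 -> 'fast'
  2 -> 'slow'
  4 -> 'code'
  1 -> 'world'

Decoded: "slow slow fast slow code world"


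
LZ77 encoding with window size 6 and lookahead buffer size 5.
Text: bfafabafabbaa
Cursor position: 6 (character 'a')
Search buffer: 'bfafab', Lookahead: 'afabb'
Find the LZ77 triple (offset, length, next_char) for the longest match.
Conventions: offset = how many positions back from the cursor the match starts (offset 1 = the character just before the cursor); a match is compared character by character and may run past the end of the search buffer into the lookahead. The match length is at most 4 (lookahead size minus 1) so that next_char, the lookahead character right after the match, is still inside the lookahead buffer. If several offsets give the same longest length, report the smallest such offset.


Try each offset into the search buffer:
  offset=1 (pos 5, char 'b'): match length 0
  offset=2 (pos 4, char 'a'): match length 1
  offset=3 (pos 3, char 'f'): match length 0
  offset=4 (pos 2, char 'a'): match length 4
  offset=5 (pos 1, char 'f'): match length 0
  offset=6 (pos 0, char 'b'): match length 0
Longest match has length 4 at offset 4.
next_char = character at position 6 + 4 = 10 -> 'b'

Best match: offset=4, length=4 (matching 'afab' starting at position 2)
LZ77 triple: (4, 4, 'b')


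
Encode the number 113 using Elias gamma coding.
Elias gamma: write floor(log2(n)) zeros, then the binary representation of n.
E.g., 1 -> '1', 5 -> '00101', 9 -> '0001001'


num_bits = floor(log2(113)) + 1 = 7
leading_zeros = num_bits - 1 = 6
binary(113) = 1110001

Elias gamma(113) = '000000' + '1110001' = 0000001110001 (13 bits)


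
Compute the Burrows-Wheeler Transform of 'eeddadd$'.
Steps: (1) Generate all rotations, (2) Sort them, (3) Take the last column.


Rotations (sorted):
  0: $eeddadd -> last char: d
  1: add$eedd -> last char: d
  2: d$eeddad -> last char: d
  3: dadd$eed -> last char: d
  4: dd$eedda -> last char: a
  5: ddadd$ee -> last char: e
  6: eddadd$e -> last char: e
  7: eeddadd$ -> last char: $


BWT = ddddaee$


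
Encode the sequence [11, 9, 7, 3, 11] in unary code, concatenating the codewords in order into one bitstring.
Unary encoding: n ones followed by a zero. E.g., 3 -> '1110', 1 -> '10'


Encode each number as n ones followed by a terminating 0:
  11 -> 111111111110 (12 bits)
  9 -> 1111111110 (10 bits)
  7 -> 11111110 (8 bits)
  3 -> 1110 (4 bits)
  11 -> 111111111110 (12 bits)
Total length = 12 + 10 + 8 + 4 + 12 = 46 bits.

Unary([11, 9, 7, 3, 11]) = 1111111111101111111110111111101110111111111110 (46 bits)


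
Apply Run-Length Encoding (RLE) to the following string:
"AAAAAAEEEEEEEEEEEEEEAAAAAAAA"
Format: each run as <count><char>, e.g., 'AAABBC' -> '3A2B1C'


Scanning runs left to right:
  i=0: run of 'A' x 6 -> '6A'
  i=6: run of 'E' x 14 -> '14E'
  i=20: run of 'A' x 8 -> '8A'

RLE = 6A14E8A


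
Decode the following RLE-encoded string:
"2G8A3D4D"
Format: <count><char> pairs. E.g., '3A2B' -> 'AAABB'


Expanding each <count><char> pair:
  2G -> 'GG'
  8A -> 'AAAAAAAA'
  3D -> 'DDD'
  4D -> 'DDDD'

Decoded = GGAAAAAAAADDDDDDD


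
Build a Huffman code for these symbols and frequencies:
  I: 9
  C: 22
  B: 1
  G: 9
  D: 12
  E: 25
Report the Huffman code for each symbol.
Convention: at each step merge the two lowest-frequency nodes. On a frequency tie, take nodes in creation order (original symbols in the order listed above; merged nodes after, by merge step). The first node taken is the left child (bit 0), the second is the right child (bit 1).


Huffman tree construction:
Step 1: Merge B(1) + I(9) = 10
Step 2: Merge G(9) + (B+I)(10) = 19
Step 3: Merge D(12) + (G+(B+I))(19) = 31
Step 4: Merge C(22) + E(25) = 47
Step 5: Merge (D+(G+(B+I)))(31) + (C+E)(47) = 78
Read each symbol's code off the tree from the root (left child = 0, right child = 1).

Codes:
  I: 0111 (length 4)
  C: 10 (length 2)
  B: 0110 (length 4)
  G: 010 (length 3)
  D: 00 (length 2)
  E: 11 (length 2)
Average code length: 185/78 = 2.3718 bits/symbol


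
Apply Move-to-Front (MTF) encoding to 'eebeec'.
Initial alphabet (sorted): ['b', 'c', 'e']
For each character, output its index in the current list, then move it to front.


MTF encoding:
'e': index 2 in ['b', 'c', 'e'] -> ['e', 'b', 'c']
'e': index 0 in ['e', 'b', 'c'] -> ['e', 'b', 'c']
'b': index 1 in ['e', 'b', 'c'] -> ['b', 'e', 'c']
'e': index 1 in ['b', 'e', 'c'] -> ['e', 'b', 'c']
'e': index 0 in ['e', 'b', 'c'] -> ['e', 'b', 'c']
'c': index 2 in ['e', 'b', 'c'] -> ['c', 'e', 'b']


Output: [2, 0, 1, 1, 0, 2]


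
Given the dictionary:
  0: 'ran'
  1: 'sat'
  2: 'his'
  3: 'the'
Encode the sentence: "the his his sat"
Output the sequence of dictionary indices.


Look up each word in the dictionary:
  'the' -> 3
  'his' -> 2
  'his' -> 2
  'sat' -> 1

Encoded: [3, 2, 2, 1]


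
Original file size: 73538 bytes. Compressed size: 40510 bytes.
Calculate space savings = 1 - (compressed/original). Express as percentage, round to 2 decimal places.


ratio = compressed/original = 40510/73538 = 0.550872
savings = 1 - ratio = 1 - 0.550872 = 0.449128
as a percentage: 0.449128 * 100 = 44.91%

Space savings = 1 - 40510/73538 = 44.91%


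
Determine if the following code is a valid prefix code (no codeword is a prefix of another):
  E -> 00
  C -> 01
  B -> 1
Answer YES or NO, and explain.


Checking each pair (does one codeword prefix another?):
  E='00' vs C='01': no prefix
  E='00' vs B='1': no prefix
  C='01' vs E='00': no prefix
  C='01' vs B='1': no prefix
  B='1' vs E='00': no prefix
  B='1' vs C='01': no prefix
No violation found over all pairs.

YES -- this is a valid prefix code. No codeword is a prefix of any other codeword.


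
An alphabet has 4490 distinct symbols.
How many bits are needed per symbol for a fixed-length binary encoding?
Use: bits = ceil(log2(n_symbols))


log2(4490) = 12.1325
Bracket: 2^12 = 4096 < 4490 <= 2^13 = 8192
So ceil(log2(4490)) = 13

bits = ceil(log2(4490)) = ceil(12.1325) = 13 bits


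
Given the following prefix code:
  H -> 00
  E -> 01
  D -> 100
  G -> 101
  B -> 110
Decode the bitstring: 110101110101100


Decoding step by step:
Bits 110 -> B
Bits 101 -> G
Bits 110 -> B
Bits 101 -> G
Bits 100 -> D


Decoded message: BGBGD


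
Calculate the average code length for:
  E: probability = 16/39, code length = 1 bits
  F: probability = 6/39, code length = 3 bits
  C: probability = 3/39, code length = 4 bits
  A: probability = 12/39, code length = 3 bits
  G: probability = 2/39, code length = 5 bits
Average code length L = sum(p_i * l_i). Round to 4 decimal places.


Weighted contributions p_i * l_i:
  E: (16/39) * 1 = 16/39
  F: (6/39) * 3 = 18/39
  C: (3/39) * 4 = 12/39
  A: (12/39) * 3 = 36/39
  G: (2/39) * 5 = 10/39
Sum = (16 + 18 + 12 + 36 + 10)/39 = 92/39

L = 92/39 = 2.3590 bits/symbol


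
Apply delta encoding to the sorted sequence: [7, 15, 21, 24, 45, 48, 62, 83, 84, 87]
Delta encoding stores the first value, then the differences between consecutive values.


First value: 7
Deltas:
  15 - 7 = 8
  21 - 15 = 6
  24 - 21 = 3
  45 - 24 = 21
  48 - 45 = 3
  62 - 48 = 14
  83 - 62 = 21
  84 - 83 = 1
  87 - 84 = 3


Delta encoded: [7, 8, 6, 3, 21, 3, 14, 21, 1, 3]


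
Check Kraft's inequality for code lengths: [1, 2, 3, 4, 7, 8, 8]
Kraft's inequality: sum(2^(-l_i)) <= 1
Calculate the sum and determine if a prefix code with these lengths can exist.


Sum = 2^(-1) + 2^(-2) + 2^(-3) + 2^(-4) + 2^(-7) + 2^(-8) + 2^(-8)
    = 0.5 + 0.25 + 0.125 + 0.0625 + 0.0078125 + 0.00390625 + 0.00390625
    = 244/256 = 0.953125
Since 0.953125 <= 1, Kraft's inequality IS satisfied.
A prefix code with these lengths CAN exist.

Kraft sum = 0.953125. Satisfied.


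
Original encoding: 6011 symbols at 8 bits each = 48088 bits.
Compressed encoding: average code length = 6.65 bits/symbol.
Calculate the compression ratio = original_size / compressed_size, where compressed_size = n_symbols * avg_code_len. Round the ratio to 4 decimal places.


original_size = n_symbols * orig_bits = 6011 * 8 = 48088 bits
compressed_size = n_symbols * avg_code_len = 6011 * 6.65 = 39973.15 bits
ratio = original_size / compressed_size = 48088 / 39973.15 = 1.203

Compression ratio = 1.203
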